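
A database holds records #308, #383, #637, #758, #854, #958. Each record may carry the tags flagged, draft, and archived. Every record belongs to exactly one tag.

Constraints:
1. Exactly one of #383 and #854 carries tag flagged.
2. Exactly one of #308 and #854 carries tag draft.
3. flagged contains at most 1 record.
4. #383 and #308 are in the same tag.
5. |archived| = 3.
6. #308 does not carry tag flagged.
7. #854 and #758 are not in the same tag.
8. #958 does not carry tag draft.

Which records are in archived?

archived = {#637, #758, #958}

From (6): #308 ∉ flagged.
From (8): #958 ∉ draft.
(4): #383 matches #308: #383 ∉ flagged.
(1) (exactly one): #854 ∈ flagged.
(2) (exactly one): #308 ∈ draft.
(3): flagged already has 1, so the rest are out.
(4): #383 matches #308: #383 ∈ draft.
(5): only 3 candidates remain for archived, so all are in.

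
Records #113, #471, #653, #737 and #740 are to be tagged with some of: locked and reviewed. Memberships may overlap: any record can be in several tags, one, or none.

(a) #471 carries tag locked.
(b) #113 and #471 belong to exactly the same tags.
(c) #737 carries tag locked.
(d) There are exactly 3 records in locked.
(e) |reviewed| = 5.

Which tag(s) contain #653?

#653: reviewed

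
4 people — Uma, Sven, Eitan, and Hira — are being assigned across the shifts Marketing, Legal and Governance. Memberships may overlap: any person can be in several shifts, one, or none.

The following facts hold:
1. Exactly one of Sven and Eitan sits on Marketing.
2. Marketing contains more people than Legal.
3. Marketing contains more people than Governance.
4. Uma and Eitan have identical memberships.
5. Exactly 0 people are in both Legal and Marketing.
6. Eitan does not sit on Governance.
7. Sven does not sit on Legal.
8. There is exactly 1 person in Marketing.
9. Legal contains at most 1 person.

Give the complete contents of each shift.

Marketing = {Sven}; Legal = {}; Governance = {}

From (6): Eitan ∉ Governance.
From (7): Sven ∉ Legal.
(4): Uma matches Eitan: Uma ∉ Governance.
Suppose Uma ∈ Marketing: no assignment then satisfies all the clues, so Uma ∉ Marketing.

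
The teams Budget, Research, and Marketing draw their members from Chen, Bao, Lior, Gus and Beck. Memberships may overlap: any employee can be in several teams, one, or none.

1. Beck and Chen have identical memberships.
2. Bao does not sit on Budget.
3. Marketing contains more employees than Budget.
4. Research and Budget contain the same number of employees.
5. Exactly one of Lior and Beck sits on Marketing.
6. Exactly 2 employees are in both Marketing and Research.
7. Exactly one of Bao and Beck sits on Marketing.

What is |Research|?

2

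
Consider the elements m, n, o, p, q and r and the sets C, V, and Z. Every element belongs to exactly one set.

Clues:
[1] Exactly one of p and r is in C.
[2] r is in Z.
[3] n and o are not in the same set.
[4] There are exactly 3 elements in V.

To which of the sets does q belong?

From (2): r ∈ Z.
(1) (exactly one): p ∈ C.
Suppose q ∈ C: no assignment then satisfies all the clues, so q ∉ C.

q: V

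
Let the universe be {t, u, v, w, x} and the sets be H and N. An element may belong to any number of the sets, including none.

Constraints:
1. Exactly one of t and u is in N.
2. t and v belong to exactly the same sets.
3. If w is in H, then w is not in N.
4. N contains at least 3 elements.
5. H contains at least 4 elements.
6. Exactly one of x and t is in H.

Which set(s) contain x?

x: N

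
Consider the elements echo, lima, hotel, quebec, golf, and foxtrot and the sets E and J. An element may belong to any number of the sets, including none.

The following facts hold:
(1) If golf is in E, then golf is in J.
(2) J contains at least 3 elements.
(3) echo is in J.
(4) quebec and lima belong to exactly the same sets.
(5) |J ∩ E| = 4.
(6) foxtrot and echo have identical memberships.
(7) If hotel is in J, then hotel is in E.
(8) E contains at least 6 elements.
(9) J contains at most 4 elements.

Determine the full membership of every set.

E = {echo, foxtrot, golf, hotel, lima, quebec}; J = {echo, foxtrot, golf, hotel}

From (3): echo ∈ J.
(6): foxtrot matches echo: foxtrot ∈ J.
(8): only 6 candidates remain for E, so all are in.
(1): golf ∈ J.
Suppose lima ∈ J: no assignment then satisfies all the clues, so lima ∉ J.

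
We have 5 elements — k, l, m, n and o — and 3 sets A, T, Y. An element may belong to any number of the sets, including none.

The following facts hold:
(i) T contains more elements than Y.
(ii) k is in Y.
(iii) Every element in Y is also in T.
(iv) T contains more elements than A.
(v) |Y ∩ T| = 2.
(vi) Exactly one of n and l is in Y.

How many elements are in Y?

2

From (ii): k ∈ Y.
(iii) with k ∈ Y: k ∈ T.
Suppose m ∈ Y: no assignment then satisfies all the clues, so m ∉ Y.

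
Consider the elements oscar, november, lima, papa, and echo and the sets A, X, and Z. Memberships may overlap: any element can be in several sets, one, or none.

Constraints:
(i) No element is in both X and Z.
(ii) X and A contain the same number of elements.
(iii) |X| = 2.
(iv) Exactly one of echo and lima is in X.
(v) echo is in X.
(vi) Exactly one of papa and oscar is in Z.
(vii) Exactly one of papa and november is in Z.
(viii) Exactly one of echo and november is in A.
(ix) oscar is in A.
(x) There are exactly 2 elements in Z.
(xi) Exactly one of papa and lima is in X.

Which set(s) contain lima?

lima: none

From (v): echo ∈ X.
From (ix): oscar ∈ A.
(i) (disjoint): echo ∉ Z.
(iv) (exactly one): lima ∉ X.
(xi) (exactly one): papa ∈ X.
(i) (disjoint): papa ∉ Z.
(iii): X already has 2, so the rest are out.
(vi) (exactly one): oscar ∈ Z.
(vii) (exactly one): november ∈ Z.
(x): Z already has 2, so the rest are out.
Suppose lima ∈ A: no assignment then satisfies all the clues, so lima ∉ A.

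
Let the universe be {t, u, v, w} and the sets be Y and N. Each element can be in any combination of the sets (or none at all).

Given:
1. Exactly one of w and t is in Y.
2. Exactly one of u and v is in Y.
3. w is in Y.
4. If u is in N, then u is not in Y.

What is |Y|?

2

From (3): w ∈ Y.
(1) (exactly one): t ∉ Y.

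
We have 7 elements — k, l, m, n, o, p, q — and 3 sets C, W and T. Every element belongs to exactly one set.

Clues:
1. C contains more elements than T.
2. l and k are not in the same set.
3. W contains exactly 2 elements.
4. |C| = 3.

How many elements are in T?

2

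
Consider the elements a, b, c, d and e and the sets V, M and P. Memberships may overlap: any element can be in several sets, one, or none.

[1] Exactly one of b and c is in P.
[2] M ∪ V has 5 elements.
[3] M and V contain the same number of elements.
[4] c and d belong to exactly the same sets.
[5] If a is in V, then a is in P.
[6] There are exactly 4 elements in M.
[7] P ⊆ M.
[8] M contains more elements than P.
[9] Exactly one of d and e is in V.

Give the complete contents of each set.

V = {a, b, c, d}; M = {a, c, d, e}; P = {a, c, d}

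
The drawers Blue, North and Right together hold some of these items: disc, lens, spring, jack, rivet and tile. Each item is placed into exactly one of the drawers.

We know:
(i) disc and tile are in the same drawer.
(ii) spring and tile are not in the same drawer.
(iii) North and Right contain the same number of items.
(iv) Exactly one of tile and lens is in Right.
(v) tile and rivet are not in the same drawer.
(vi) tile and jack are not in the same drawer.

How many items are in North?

2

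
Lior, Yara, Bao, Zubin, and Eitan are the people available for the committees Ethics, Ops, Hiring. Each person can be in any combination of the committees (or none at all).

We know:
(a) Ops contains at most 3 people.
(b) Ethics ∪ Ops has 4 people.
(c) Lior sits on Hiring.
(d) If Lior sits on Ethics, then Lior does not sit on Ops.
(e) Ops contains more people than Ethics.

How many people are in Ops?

3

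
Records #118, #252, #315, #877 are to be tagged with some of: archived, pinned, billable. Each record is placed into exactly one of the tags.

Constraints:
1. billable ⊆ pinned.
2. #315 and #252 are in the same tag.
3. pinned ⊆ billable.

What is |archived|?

4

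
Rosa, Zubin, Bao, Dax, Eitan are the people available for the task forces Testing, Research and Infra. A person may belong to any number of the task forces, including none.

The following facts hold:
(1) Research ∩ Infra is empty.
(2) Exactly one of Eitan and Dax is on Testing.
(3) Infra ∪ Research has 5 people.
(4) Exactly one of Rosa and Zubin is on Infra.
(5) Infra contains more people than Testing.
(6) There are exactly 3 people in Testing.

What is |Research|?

1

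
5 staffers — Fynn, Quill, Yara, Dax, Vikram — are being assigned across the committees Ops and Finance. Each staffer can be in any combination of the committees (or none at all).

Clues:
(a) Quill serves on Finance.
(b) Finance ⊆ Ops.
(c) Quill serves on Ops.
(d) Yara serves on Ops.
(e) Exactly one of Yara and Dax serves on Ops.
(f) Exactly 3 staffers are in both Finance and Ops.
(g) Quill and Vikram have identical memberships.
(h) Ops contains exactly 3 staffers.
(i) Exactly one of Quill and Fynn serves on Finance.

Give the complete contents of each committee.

Ops = {Quill, Vikram, Yara}; Finance = {Quill, Vikram, Yara}

From (a): Quill ∈ Finance.
From (c): Quill ∈ Ops.
From (d): Yara ∈ Ops.
(e) (exactly one): Dax ∉ Ops.
(g): Vikram matches Quill: Vikram ∈ Ops.
(g): Vikram matches Quill: Vikram ∈ Finance.
(h): Ops already has 3, so the rest are out.
(i) (exactly one): Fynn ∉ Finance.
(b) contrapositive: Dax ∉ Finance.
Suppose Yara ∉ Finance: no assignment then satisfies all the clues, so Yara ∈ Finance.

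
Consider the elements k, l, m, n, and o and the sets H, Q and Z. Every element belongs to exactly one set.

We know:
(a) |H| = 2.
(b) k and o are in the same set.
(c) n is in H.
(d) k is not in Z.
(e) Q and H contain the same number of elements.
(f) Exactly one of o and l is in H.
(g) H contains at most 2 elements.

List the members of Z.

Z = {m}

From (c): n ∈ H.
From (d): k ∉ Z.
(b): o matches k: o ∉ Z.
Suppose l ∈ Z: no assignment then satisfies all the clues, so l ∉ Z.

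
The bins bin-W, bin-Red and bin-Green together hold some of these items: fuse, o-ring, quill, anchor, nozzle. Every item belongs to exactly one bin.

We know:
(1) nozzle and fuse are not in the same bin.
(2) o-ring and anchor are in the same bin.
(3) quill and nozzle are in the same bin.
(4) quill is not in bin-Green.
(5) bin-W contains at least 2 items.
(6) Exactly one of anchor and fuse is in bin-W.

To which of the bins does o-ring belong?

From (4): quill ∉ bin-Green.
(3): nozzle matches quill: nozzle ∉ bin-Green.
Suppose o-ring ∉ bin-W: no assignment then satisfies all the clues, so o-ring ∈ bin-W.

o-ring: bin-W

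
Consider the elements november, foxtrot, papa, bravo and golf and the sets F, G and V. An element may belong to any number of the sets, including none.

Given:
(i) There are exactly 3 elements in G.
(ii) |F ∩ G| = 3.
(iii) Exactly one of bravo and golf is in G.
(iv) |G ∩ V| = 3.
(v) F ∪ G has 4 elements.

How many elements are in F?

4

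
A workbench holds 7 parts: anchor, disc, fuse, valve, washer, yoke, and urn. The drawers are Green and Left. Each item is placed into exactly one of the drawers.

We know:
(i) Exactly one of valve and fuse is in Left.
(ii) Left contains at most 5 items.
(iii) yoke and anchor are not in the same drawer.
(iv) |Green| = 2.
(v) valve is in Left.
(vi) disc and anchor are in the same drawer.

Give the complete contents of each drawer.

Green = {fuse, yoke}; Left = {anchor, disc, urn, valve, washer}

From (v): valve ∈ Left.
(i) (exactly one): fuse ∉ Left.
Only one drawer left: fuse ∈ Green.
Suppose anchor ∈ Green: no assignment then satisfies all the clues, so anchor ∉ Green.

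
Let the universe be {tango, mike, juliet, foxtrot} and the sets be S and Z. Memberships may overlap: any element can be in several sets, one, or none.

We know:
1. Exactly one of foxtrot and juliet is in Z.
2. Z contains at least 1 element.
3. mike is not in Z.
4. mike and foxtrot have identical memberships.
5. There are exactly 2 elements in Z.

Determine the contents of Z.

Z = {juliet, tango}

From (3): mike ∉ Z.
(4): foxtrot matches mike: foxtrot ∉ Z.
(5): only 2 candidates remain for Z, so all are in.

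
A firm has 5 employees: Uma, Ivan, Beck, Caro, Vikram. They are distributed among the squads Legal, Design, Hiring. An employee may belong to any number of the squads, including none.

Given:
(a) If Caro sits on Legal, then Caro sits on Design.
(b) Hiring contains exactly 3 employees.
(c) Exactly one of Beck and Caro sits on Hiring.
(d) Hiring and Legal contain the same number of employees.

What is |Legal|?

3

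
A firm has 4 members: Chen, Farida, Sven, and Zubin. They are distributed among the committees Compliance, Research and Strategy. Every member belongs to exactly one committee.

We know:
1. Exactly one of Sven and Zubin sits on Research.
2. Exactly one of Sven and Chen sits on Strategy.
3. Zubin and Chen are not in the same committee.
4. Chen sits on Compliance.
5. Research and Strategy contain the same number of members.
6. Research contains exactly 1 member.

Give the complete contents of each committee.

Compliance = {Chen, Farida}; Research = {Zubin}; Strategy = {Sven}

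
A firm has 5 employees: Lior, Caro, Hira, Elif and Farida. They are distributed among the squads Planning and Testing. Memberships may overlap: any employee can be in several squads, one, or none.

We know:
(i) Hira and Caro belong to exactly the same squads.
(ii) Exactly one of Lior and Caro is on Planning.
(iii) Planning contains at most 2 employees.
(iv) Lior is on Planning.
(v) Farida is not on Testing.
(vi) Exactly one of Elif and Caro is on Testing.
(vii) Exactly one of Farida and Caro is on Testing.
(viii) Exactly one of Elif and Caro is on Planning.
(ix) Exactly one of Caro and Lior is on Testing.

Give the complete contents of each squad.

From (iv): Lior ∈ Planning.
From (v): Farida ∉ Testing.
(ii) (exactly one): Caro ∉ Planning.
(vii) (exactly one): Caro ∈ Testing.
(viii) (exactly one): Elif ∈ Planning.
(ix) (exactly one): Lior ∉ Testing.
(i): Hira matches Caro: Hira ∉ Planning.
(i): Hira matches Caro: Hira ∈ Testing.
(iii): Planning already has 2, so the rest are out.
(vi) (exactly one): Elif ∉ Testing.

Planning = {Elif, Lior}; Testing = {Caro, Hira}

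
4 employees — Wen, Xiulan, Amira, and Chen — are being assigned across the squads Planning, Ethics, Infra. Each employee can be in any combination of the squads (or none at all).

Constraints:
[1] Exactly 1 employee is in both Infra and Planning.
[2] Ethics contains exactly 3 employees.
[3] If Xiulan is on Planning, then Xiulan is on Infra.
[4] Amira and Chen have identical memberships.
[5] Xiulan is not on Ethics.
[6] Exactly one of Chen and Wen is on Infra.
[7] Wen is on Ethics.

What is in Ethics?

Ethics = {Amira, Chen, Wen}

From (5): Xiulan ∉ Ethics.
From (7): Wen ∈ Ethics.
(2): only 3 candidates remain for Ethics, so all are in.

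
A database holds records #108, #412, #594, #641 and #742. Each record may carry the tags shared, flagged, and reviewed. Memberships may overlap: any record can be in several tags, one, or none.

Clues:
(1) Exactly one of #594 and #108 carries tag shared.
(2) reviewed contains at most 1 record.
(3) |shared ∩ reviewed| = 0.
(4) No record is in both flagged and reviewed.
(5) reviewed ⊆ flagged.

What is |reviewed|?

0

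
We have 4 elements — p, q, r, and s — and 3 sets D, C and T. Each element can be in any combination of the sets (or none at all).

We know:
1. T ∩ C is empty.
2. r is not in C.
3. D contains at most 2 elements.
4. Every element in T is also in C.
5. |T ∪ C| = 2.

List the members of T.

T = {}

From (2): r ∉ C.
(4) contrapositive: r ∉ T.
Suppose p ∈ T: no assignment then satisfies all the clues, so p ∉ T.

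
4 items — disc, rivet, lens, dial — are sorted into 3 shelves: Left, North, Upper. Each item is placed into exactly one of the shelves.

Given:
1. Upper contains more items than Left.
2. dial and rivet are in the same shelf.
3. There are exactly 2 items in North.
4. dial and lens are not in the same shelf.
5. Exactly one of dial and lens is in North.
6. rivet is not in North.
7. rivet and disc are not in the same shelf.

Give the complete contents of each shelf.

Left = {}; North = {disc, lens}; Upper = {dial, rivet}

From (6): rivet ∉ North.
(2): dial matches rivet: dial ∉ North.
(3): only 2 candidates remain for North, so all are in.
Suppose rivet ∈ Left: no assignment then satisfies all the clues, so rivet ∉ Left.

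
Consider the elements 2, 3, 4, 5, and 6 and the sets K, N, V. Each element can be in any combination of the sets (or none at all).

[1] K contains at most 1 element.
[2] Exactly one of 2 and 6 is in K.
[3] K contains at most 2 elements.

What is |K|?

1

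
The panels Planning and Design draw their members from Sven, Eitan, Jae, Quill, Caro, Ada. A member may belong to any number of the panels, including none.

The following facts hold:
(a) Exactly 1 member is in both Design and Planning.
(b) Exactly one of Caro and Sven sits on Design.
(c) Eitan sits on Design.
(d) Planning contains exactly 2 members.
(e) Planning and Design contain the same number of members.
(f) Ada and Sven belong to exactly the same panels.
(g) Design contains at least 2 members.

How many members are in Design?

2

From (c): Eitan ∈ Design.
Suppose Sven ∈ Planning: no assignment then satisfies all the clues, so Sven ∉ Planning.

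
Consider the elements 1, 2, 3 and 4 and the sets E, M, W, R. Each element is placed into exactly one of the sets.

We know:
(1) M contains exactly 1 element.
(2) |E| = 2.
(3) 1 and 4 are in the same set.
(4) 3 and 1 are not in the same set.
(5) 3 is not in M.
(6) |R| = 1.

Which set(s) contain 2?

2: M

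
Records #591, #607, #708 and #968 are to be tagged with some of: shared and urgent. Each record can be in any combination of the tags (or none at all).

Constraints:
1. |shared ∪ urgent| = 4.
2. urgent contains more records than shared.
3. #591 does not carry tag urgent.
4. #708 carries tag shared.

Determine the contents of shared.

From (3): #591 ∉ urgent.
From (4): #708 ∈ shared.
Suppose #591 ∉ shared: no assignment then satisfies all the clues, so #591 ∈ shared.

shared = {#591, #708}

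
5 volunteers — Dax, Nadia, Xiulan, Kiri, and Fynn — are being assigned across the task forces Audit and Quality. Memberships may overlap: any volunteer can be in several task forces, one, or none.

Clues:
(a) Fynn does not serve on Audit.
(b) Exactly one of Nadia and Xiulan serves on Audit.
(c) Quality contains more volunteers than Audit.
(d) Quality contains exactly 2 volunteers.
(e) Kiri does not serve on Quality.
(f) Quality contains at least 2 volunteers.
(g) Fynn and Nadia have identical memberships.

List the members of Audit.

Audit = {Xiulan}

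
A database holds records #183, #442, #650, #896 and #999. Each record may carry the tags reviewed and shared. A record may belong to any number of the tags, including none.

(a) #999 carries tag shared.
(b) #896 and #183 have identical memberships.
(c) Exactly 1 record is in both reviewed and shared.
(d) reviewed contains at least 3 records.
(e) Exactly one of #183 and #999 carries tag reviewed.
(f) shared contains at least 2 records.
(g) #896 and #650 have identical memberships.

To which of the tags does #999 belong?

From (a): #999 ∈ shared.
Suppose #999 ∈ reviewed: no assignment then satisfies all the clues, so #999 ∉ reviewed.

#999: shared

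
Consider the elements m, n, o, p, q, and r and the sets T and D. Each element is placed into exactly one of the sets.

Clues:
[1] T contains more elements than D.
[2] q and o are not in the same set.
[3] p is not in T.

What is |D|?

From (3): p ∉ T.
Only one set left: p ∈ D.
Suppose m ∉ T: no assignment then satisfies all the clues, so m ∈ T.

2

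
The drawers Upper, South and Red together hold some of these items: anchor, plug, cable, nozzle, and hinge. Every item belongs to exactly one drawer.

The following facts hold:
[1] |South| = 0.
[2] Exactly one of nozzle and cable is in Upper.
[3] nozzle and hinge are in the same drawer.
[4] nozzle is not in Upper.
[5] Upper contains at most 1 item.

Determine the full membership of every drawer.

From (4): nozzle ∉ Upper.
(1): South already has 0, so the rest are out.
(2) (exactly one): cable ∈ Upper.
(3): hinge matches nozzle: hinge ∉ Upper.
(5): Upper already has 1, so the rest are out.
Only one drawer left: anchor ∈ Red.
Only one drawer left: plug ∈ Red.
Only one drawer left: nozzle ∈ Red.
Only one drawer left: hinge ∈ Red.

Upper = {cable}; South = {}; Red = {anchor, hinge, nozzle, plug}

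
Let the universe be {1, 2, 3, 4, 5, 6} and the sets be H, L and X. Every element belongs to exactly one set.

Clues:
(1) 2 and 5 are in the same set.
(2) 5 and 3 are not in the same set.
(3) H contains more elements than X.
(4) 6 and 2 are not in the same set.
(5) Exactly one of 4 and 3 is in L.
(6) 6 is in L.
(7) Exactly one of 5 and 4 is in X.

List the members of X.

X = {4}

From (6): 6 ∈ L.
(4): 2 ∉ L.
(1): 5 matches 2: 5 ∉ L.
Suppose 1 ∈ X: no assignment then satisfies all the clues, so 1 ∉ X.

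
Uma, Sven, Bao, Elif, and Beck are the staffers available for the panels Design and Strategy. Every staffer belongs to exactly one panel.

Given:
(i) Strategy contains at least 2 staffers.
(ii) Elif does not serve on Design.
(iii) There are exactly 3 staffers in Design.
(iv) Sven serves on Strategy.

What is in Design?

Design = {Bao, Beck, Uma}

From (ii): Elif ∉ Design.
From (iv): Sven ∈ Strategy.
(iii): only 3 candidates remain for Design, so all are in.
Only one panel left: Elif ∈ Strategy.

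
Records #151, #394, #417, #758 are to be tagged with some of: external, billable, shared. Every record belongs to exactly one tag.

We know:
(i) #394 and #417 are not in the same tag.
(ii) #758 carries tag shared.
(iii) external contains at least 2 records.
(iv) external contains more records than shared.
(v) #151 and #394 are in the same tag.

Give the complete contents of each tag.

external = {#151, #394}; billable = {#417}; shared = {#758}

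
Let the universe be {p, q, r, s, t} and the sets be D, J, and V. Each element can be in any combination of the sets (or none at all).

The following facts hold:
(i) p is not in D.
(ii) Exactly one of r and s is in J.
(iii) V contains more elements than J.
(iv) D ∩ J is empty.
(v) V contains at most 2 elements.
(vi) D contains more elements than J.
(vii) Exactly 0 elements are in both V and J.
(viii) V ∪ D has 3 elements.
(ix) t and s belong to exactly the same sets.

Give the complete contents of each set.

D = {q, s, t}; J = {r}; V = {s, t}

From (i): p ∉ D.
Suppose p ∈ J: no assignment then satisfies all the clues, so p ∉ J.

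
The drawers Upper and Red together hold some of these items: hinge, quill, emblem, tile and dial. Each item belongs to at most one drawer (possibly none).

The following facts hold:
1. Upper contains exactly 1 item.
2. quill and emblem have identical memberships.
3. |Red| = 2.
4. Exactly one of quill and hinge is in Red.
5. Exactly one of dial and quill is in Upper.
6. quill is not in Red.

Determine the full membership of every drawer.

Upper = {dial}; Red = {hinge, tile}

From (6): quill ∉ Red.
(2): emblem matches quill: emblem ∉ Red.
(4) (exactly one): hinge ∈ Red.
Suppose quill ∈ Upper: no assignment then satisfies all the clues, so quill ∉ Upper.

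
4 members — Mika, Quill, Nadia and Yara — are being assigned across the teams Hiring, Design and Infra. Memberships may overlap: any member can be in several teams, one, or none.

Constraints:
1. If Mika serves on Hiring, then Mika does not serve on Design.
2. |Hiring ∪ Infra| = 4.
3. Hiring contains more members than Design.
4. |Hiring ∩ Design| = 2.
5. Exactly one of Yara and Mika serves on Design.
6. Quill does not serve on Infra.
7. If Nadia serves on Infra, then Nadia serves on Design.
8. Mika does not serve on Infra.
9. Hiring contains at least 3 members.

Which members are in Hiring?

Hiring = {Mika, Nadia, Quill, Yara}

From (6): Quill ∉ Infra.
From (8): Mika ∉ Infra.
Suppose Mika ∉ Hiring: no assignment then satisfies all the clues, so Mika ∈ Hiring.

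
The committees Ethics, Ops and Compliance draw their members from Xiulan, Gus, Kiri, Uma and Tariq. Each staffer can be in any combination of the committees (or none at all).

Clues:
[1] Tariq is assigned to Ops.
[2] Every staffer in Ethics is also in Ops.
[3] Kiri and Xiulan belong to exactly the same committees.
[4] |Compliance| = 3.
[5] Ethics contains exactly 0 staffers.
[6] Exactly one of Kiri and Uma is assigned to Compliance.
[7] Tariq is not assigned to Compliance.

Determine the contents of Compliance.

Compliance = {Gus, Kiri, Xiulan}

From (1): Tariq ∈ Ops.
From (7): Tariq ∉ Compliance.
(5): Ethics already has 0, so the rest are out.
Suppose Xiulan ∉ Compliance: no assignment then satisfies all the clues, so Xiulan ∈ Compliance.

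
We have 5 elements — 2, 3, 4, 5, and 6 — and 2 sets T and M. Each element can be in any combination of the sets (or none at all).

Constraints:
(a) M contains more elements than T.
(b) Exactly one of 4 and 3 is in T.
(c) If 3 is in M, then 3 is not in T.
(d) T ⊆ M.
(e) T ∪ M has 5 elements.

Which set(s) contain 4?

4: M, T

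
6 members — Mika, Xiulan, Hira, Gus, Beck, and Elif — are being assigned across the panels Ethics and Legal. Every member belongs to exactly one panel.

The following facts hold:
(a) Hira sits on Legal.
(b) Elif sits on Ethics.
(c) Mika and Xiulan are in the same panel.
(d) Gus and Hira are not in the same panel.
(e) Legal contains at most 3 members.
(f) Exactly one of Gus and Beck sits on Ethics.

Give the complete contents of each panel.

Ethics = {Elif, Gus, Mika, Xiulan}; Legal = {Beck, Hira}

From (a): Hira ∈ Legal.
From (b): Elif ∈ Ethics.
(d): Gus ∉ Legal.
Only one panel left: Gus ∈ Ethics.
(f) (exactly one): Beck ∉ Ethics.
Only one panel left: Beck ∈ Legal.
Suppose Mika ∉ Ethics: no assignment then satisfies all the clues, so Mika ∈ Ethics.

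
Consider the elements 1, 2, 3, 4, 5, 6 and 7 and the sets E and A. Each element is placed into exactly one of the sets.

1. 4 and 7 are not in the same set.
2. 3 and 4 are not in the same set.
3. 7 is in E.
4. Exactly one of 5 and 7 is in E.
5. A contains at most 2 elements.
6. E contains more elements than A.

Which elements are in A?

A = {4, 5}

From (3): 7 ∈ E.
(1): 4 ∉ E.
(4) (exactly one): 5 ∉ E.
Only one set left: 4 ∈ A.
Only one set left: 5 ∈ A.
(2): 3 ∉ A.
(5): A already has 2, so the rest are out.
Only one set left: 1 ∈ E.
Only one set left: 2 ∈ E.
Only one set left: 3 ∈ E.
Only one set left: 6 ∈ E.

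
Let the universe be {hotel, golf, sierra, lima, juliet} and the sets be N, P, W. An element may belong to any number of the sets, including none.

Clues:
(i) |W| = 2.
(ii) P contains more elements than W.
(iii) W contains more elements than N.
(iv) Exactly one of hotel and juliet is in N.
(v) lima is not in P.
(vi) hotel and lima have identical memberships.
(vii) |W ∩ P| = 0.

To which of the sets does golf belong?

golf: P

From (v): lima ∉ P.
(vi): hotel matches lima: hotel ∉ P.
Suppose golf ∈ N: no assignment then satisfies all the clues, so golf ∉ N.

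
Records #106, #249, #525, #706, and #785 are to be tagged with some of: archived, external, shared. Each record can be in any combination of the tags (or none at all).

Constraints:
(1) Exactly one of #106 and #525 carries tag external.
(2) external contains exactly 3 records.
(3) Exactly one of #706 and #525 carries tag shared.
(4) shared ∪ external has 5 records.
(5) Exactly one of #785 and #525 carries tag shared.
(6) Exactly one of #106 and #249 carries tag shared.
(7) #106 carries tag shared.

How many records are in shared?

3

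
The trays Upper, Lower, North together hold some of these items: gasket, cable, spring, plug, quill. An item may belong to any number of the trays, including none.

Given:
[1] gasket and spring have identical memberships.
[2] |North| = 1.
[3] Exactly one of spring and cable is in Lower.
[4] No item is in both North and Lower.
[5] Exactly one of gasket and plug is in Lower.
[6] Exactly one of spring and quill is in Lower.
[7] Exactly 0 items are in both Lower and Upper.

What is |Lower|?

2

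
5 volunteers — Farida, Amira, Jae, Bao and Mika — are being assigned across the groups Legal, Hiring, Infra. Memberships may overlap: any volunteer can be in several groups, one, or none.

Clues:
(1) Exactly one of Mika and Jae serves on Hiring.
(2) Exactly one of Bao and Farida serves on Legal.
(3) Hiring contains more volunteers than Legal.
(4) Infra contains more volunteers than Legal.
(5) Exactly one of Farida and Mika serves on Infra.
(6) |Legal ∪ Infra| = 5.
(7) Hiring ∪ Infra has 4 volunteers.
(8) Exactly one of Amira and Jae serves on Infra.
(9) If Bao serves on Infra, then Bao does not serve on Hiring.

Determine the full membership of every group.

Legal = {Farida, Jae}; Hiring = {Amira, Farida, Mika}; Infra = {Amira, Bao, Mika}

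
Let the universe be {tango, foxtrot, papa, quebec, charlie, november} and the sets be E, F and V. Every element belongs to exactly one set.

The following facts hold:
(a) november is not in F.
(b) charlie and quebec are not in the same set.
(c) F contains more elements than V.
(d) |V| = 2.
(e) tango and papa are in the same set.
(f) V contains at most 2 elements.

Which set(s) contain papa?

From (a): november ∉ F.
Suppose papa ∈ E: no assignment then satisfies all the clues, so papa ∉ E.

papa: F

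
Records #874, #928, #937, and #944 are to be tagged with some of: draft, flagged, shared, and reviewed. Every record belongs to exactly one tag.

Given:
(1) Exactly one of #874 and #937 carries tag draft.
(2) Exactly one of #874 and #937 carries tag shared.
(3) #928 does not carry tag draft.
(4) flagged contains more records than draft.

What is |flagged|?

2

From (3): #928 ∉ draft.
Suppose #874 ∈ flagged: no assignment then satisfies all the clues, so #874 ∉ flagged.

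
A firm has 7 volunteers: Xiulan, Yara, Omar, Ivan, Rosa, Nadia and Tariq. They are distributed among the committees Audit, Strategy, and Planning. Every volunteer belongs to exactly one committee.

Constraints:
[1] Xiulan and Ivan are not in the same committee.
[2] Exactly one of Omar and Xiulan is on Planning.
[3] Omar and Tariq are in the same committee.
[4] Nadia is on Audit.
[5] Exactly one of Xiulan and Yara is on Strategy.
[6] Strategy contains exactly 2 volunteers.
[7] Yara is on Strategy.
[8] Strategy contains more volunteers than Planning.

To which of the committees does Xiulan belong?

Xiulan: Planning

From (4): Nadia ∈ Audit.
From (7): Yara ∈ Strategy.
(5) (exactly one): Xiulan ∉ Strategy.
Suppose Xiulan ∈ Audit: no assignment then satisfies all the clues, so Xiulan ∉ Audit.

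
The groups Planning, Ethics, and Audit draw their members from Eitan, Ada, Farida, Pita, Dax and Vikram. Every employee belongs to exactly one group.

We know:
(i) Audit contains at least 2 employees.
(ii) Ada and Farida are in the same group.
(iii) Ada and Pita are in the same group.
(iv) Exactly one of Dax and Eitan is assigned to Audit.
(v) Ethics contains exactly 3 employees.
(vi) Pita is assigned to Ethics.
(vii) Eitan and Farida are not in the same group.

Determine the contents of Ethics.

Ethics = {Ada, Farida, Pita}

From (vi): Pita ∈ Ethics.
(iii): Ada matches Pita: Ada ∉ Planning.
(iii): Ada matches Pita: Ada ∈ Ethics.
(ii): Farida matches Ada: Farida ∉ Planning.
(ii): Farida matches Ada: Farida ∈ Ethics.
(v): Ethics already has 3, so the rest are out.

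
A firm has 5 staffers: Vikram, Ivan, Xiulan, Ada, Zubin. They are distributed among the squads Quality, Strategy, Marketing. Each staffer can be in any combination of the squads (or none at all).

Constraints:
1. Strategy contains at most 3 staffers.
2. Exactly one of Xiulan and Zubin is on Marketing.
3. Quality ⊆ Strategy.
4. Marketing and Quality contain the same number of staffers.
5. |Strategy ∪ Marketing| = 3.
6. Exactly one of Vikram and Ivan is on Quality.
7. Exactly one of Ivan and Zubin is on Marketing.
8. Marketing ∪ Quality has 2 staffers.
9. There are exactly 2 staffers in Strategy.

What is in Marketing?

Marketing = {Zubin}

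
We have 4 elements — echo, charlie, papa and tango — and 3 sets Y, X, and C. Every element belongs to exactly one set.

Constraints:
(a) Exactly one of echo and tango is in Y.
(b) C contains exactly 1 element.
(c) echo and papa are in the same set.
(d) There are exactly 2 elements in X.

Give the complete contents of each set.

Y = {tango}; X = {echo, papa}; C = {charlie}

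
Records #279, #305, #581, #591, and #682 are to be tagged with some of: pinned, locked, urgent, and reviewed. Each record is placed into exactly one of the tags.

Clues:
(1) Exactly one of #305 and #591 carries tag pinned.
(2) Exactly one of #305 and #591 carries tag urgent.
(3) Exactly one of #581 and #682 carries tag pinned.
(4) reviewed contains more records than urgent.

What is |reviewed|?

2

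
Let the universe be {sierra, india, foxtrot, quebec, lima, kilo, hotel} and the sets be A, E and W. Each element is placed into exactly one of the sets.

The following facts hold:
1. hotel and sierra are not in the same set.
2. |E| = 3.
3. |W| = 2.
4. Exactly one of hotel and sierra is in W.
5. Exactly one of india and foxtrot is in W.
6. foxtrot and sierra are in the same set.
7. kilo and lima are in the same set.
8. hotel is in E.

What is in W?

From (8): hotel ∈ E.
(1): sierra ∉ E.
(4) (exactly one): sierra ∈ W.
(6): foxtrot matches sierra: foxtrot ∉ A.
(6): foxtrot matches sierra: foxtrot ∉ E.
(6): foxtrot matches sierra: foxtrot ∈ W.
(3): W already has 2, so the rest are out.

W = {foxtrot, sierra}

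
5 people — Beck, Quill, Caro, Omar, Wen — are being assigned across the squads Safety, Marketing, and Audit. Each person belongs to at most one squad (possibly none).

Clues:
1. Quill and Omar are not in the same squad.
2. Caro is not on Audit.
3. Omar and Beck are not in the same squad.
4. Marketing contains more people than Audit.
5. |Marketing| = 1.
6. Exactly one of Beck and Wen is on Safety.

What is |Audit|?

0

From (2): Caro ∉ Audit.
Suppose Beck ∈ Audit: no assignment then satisfies all the clues, so Beck ∉ Audit.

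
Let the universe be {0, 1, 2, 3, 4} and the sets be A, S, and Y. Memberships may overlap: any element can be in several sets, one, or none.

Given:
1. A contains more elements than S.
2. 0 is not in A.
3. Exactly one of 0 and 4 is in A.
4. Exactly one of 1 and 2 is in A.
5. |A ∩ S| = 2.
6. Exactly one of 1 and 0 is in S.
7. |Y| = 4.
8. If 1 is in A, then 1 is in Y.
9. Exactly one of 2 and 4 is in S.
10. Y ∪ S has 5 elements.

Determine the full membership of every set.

A = {1, 3, 4}; S = {1, 4}; Y = {0, 1, 2, 3}

From (2): 0 ∉ A.
(3) (exactly one): 4 ∈ A.
Suppose 0 ∈ S: no assignment then satisfies all the clues, so 0 ∉ S.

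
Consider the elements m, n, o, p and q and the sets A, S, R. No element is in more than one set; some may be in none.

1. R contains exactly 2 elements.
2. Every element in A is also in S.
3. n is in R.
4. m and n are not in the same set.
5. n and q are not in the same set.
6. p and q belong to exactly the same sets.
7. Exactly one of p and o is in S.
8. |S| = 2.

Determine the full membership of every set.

From (3): n ∈ R.
(4): m ∉ R.
(5): q ∉ R.
(6): p matches q: p ∉ R.
(1): only 2 candidates remain for R, so all are in.
(7) (exactly one): p ∈ S.
(6): q matches p: q ∉ A.
(6): q matches p: q ∈ S.
(8): S already has 2, so the rest are out.
(2) contrapositive: m ∉ A.

A = {}; S = {p, q}; R = {n, o}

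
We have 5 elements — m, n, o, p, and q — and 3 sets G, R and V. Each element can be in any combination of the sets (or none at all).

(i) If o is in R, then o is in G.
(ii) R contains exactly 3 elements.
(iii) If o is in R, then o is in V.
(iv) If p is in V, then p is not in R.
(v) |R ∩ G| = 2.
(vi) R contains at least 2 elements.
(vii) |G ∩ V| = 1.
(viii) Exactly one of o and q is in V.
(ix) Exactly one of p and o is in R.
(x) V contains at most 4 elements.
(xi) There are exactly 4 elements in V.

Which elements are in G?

G = {o, q}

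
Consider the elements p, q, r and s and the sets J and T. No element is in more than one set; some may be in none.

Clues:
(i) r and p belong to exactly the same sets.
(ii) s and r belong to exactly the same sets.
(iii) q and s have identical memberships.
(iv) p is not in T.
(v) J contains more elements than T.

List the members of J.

From (iv): p ∉ T.
(i): r matches p: r ∉ T.
(ii): s matches r: s ∉ T.
(iii): q matches s: q ∉ T.
Suppose p ∉ J: no assignment then satisfies all the clues, so p ∈ J.

J = {p, q, r, s}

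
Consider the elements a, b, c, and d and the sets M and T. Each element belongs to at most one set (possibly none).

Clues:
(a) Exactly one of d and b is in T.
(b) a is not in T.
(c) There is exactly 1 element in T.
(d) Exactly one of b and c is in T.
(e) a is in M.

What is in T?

T = {b}

From (b): a ∉ T.
From (e): a ∈ M.
Suppose b ∉ T: no assignment then satisfies all the clues, so b ∈ T.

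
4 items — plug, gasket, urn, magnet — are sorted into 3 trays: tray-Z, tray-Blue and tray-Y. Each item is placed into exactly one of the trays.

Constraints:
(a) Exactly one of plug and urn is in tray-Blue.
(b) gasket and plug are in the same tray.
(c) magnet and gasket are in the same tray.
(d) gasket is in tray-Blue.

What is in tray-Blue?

From (d): gasket ∈ tray-Blue.
(b): plug matches gasket: plug ∉ tray-Z.
(b): plug matches gasket: plug ∈ tray-Blue.
(c): magnet matches gasket: magnet ∉ tray-Z.
(c): magnet matches gasket: magnet ∈ tray-Blue.
(a) (exactly one): urn ∉ tray-Blue.

tray-Blue = {gasket, magnet, plug}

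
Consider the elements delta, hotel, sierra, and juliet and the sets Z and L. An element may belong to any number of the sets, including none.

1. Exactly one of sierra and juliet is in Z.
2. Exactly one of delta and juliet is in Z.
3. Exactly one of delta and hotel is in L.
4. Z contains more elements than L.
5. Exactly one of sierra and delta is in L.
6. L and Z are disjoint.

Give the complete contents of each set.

Z = {hotel, juliet}; L = {delta}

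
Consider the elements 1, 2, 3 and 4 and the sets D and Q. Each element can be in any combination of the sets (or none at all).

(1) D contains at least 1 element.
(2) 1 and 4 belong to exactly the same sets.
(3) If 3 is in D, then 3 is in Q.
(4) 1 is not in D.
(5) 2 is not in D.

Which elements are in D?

D = {3}

From (4): 1 ∉ D.
From (5): 2 ∉ D.
(2): 4 matches 1: 4 ∉ D.
(1): only 1 candidates remain for D, so all are in.
(3): 3 ∈ Q.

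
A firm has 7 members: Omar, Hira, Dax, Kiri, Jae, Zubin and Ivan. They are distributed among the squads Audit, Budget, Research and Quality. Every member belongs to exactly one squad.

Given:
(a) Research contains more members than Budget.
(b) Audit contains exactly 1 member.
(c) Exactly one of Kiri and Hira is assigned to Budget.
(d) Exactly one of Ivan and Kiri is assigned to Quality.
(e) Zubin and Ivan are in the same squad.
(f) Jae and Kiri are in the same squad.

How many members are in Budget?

1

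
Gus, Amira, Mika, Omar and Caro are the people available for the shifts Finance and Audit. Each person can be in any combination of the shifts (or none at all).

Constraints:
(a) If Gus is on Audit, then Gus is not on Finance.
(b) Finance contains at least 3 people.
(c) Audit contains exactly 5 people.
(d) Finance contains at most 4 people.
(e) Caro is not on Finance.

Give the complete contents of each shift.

Finance = {Amira, Mika, Omar}; Audit = {Amira, Caro, Gus, Mika, Omar}

From (e): Caro ∉ Finance.
(c): only 5 candidates remain for Audit, so all are in.
(a): Gus ∉ Finance.
(b): only 3 candidates remain for Finance, so all are in.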